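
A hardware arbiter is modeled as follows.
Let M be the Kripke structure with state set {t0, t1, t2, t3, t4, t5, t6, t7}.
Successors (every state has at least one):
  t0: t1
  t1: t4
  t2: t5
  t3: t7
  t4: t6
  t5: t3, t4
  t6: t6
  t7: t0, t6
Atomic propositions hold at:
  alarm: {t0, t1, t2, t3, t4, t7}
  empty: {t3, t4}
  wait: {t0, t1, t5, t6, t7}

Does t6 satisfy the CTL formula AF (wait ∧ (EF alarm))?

EF alarm: least fixpoint, start Z0 = {t0, t1, t2, t3, t4, t7}, add states with some successor in Z. Z1 = {t0, t1, t2, t3, t4, t5, t7}; fixed.
Sat(EF alarm) = {t0, t1, t2, t3, t4, t5, t7}
Sat(wait ∧ (EF alarm)) = {t0, t1, t5, t7}
AF (wait ∧ (EF alarm)): least fixpoint, start Z0 = {t0, t1, t5, t7}, add states with every successor in Z. Z1 = {t0, t1, t2, t3, t5, t7}; fixed.
Sat(AF (wait ∧ (EF alarm))) = {t0, t1, t2, t3, t5, t7}
t6 ∉ Sat(AF (wait ∧ (EF alarm))) = {t0, t1, t2, t3, t5, t7}, so the formula does not hold at t6.

No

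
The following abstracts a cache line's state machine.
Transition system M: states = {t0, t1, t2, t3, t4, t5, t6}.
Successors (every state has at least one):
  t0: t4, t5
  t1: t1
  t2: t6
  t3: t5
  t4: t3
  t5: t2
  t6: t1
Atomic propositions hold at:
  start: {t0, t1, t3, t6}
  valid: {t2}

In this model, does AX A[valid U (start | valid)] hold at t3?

No

Sat(start | valid) = {t0, t1, t2, t3, t6}
A[valid U (start | valid)]: least fixpoint, start Z0 = Sat((start | valid)) = {t0, t1, t2, t3, t6}, add states in Sat(valid) with every successor in Z. Already a fixed point.
Sat(A[valid U (start | valid)]) = {t0, t1, t2, t3, t6}
Sat(AX A[valid U (start | valid)]) = {s : every successor in {t0, t1, t2, t3, t6}} = {t1, t2, t4, t5, t6}
t3 ∉ Sat(AX A[valid U (start | valid)]) = {t1, t2, t4, t5, t6}, so the formula does not hold at t3.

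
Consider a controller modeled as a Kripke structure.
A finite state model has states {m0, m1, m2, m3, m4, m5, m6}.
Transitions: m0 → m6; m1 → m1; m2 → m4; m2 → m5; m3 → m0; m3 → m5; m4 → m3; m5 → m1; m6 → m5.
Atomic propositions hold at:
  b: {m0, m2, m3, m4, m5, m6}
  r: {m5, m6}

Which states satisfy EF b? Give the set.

{m0, m2, m3, m4, m5, m6}

EF b: least fixpoint, start Z0 = {m0, m2, m3, m4, m5, m6}, add states with some successor in Z. Already a fixed point.
Sat(EF b) = {m0, m2, m3, m4, m5, m6}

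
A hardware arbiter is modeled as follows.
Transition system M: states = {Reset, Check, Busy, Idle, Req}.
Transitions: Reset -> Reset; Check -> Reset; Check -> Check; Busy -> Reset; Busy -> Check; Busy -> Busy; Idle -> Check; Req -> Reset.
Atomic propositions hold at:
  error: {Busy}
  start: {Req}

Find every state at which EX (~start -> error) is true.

Sat(~start) = {Reset, Check, Busy, Idle}
Sat(~start -> error) = {Busy, Req}
Sat(EX (~start -> error)) = {s : some successor in {Busy, Req}} = {Busy}

{Busy}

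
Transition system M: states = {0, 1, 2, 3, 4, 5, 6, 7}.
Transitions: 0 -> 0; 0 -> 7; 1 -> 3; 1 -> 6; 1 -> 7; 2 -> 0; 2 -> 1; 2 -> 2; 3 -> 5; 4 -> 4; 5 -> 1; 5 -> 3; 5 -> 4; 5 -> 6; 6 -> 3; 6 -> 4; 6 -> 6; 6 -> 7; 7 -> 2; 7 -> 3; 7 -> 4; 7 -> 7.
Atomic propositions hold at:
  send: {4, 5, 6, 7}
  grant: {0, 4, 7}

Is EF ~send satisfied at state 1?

Sat(~send) = {0, 1, 2, 3}
EF ~send: least fixpoint, start Z0 = {0, 1, 2, 3}, add states with some successor in Z. Z1 = {0, 1, 2, 3, 5, 6, 7}; fixed.
Sat(EF ~send) = {0, 1, 2, 3, 5, 6, 7}
1 ∈ Sat(EF ~send) = {0, 1, 2, 3, 5, 6, 7}, so the formula holds at 1.

Yes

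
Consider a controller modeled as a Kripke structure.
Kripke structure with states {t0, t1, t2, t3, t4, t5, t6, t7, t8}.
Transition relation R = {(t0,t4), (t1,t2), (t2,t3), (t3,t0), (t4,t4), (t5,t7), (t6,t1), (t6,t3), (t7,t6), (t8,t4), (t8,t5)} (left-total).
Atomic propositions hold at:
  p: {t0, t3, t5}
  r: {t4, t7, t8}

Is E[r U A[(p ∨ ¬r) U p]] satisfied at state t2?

Yes

Sat(¬r) = {t0, t1, t2, t3, t5, t6}
Sat(p ∨ ¬r) = {t0, t1, t2, t3, t5, t6}
A[(p ∨ ¬r) U p]: least fixpoint, start Z0 = Sat(p) = {t0, t3, t5}, add states in Sat(p ∨ ¬r) with every successor in Z. Z1 = {t0, t2, t3, t5}; Z2 = {t0, t1, t2, t3, t5}; Z3 = {t0, t1, t2, t3, t5, t6}; fixed.
Sat(A[(p ∨ ¬r) U p]) = {t0, t1, t2, t3, t5, t6}
E[r U A[(p ∨ ¬r) U p]]: least fixpoint, start Z0 = Sat(A[(p ∨ ¬r) U p]) = {t0, t1, t2, t3, t5, t6}, add states in Sat(r) with some successor in Z. Z1 = {t0, t1, t2, t3, t5, t6, t7, t8}; fixed.
Sat(E[r U A[(p ∨ ¬r) U p]]) = {t0, t1, t2, t3, t5, t6, t7, t8}
t2 ∈ Sat(E[r U A[(p ∨ ¬r) U p]]) = {t0, t1, t2, t3, t5, t6, t7, t8}, so the formula holds at t2.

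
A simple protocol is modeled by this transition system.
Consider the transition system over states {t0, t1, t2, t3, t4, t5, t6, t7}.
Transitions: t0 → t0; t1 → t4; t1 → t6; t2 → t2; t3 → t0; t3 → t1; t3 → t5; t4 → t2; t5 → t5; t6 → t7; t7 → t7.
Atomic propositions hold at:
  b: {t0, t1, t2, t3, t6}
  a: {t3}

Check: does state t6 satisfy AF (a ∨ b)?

Yes

Sat(a ∨ b) = {t0, t1, t2, t3, t6}
AF (a ∨ b): least fixpoint, start Z0 = {t0, t1, t2, t3, t6}, add states with every successor in Z. Z1 = {t0, t1, t2, t3, t4, t6}; fixed.
Sat(AF (a ∨ b)) = {t0, t1, t2, t3, t4, t6}
t6 ∈ Sat(AF (a ∨ b)) = {t0, t1, t2, t3, t4, t6}, so the formula holds at t6.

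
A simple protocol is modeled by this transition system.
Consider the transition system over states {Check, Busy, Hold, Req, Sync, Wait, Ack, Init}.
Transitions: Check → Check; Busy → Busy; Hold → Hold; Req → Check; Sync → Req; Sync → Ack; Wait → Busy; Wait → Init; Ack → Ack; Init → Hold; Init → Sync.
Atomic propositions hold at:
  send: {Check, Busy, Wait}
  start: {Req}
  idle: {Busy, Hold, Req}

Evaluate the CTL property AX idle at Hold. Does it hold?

Yes

Sat(AX idle) = {s : every successor in {Busy, Hold, Req}} = {Busy, Hold}
Hold ∈ Sat(AX idle) = {Busy, Hold}, so the formula holds at Hold.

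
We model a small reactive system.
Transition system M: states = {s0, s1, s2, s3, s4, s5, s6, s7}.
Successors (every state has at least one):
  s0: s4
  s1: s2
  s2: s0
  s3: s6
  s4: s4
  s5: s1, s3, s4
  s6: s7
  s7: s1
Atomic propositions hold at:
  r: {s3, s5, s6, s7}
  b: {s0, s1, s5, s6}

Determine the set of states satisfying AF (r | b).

{s0, s1, s2, s3, s5, s6, s7}

Sat(r | b) = {s0, s1, s3, s5, s6, s7}
AF (r | b): least fixpoint, start Z0 = {s0, s1, s3, s5, s6, s7}, add states with every successor in Z. Z1 = {s0, s1, s2, s3, s5, s6, s7}; fixed.
Sat(AF (r | b)) = {s0, s1, s2, s3, s5, s6, s7}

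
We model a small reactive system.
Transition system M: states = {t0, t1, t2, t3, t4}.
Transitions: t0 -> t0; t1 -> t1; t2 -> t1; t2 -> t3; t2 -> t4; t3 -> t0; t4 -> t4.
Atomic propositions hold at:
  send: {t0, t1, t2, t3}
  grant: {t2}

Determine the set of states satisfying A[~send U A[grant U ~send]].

Sat(~send) = {t4}
A[grant U ~send]: least fixpoint, start Z0 = Sat(~send) = {t4}, add states in Sat(grant) with every successor in Z. Already a fixed point.
Sat(A[grant U ~send]) = {t4}
A[~send U A[grant U ~send]]: least fixpoint, start Z0 = Sat(A[grant U ~send]) = {t4}, add states in Sat(~send) with every successor in Z. Already a fixed point.
Sat(A[~send U A[grant U ~send]]) = {t4}

{t4}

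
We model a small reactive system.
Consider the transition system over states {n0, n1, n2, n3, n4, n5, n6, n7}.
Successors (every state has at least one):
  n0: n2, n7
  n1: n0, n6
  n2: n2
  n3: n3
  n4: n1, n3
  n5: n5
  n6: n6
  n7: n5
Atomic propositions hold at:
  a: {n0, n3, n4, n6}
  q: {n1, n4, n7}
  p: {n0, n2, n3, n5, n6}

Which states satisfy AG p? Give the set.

AG p: greatest fixpoint, start Z0 = {n0, n2, n3, n5, n6}, keep only states in Sat with every successor in Z. Z1 = {n2, n3, n5, n6}; fixed.
Sat(AG p) = {n2, n3, n5, n6}

{n2, n3, n5, n6}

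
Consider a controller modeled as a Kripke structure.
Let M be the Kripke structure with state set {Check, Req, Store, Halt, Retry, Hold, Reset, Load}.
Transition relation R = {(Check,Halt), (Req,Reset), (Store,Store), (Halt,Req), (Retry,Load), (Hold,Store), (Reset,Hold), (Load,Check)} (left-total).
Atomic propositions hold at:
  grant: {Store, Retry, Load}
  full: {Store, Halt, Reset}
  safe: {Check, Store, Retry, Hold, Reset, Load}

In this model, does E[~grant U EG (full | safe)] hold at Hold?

Sat(~grant) = {Check, Req, Halt, Hold, Reset}
Sat(full | safe) = {Check, Store, Halt, Retry, Hold, Reset, Load}
EG (full | safe): greatest fixpoint, start Z0 = {Check, Store, Halt, Retry, Hold, Reset, Load}, keep only states in Sat with some successor in Z. Z1 = {Check, Store, Retry, Hold, Reset, Load}; Z2 = {Store, Retry, Hold, Reset, Load}; Z3 = {Store, Retry, Hold, Reset}; Z4 = {Store, Hold, Reset}; fixed.
Sat(EG (full | safe)) = {Store, Hold, Reset}
E[~grant U EG (full | safe)]: least fixpoint, start Z0 = Sat(EG (full | safe)) = {Store, Hold, Reset}, add states in Sat(~grant) with some successor in Z. Z1 = {Req, Store, Hold, Reset}; Z2 = {Req, Store, Halt, Hold, Reset}; Z3 = {Check, Req, Store, Halt, Hold, Reset}; fixed.
Sat(E[~grant U EG (full | safe)]) = {Check, Req, Store, Halt, Hold, Reset}
Hold ∈ Sat(E[~grant U EG (full | safe)]) = {Check, Req, Store, Halt, Hold, Reset}, so the formula holds at Hold.

Yes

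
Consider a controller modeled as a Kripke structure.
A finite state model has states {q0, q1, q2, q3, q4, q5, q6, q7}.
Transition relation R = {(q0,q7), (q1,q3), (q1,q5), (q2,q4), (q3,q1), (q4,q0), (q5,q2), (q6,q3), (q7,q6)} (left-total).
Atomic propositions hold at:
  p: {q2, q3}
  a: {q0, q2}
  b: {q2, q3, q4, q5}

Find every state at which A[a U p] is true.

A[a U p]: least fixpoint, start Z0 = Sat(p) = {q2, q3}, add states in Sat(a) with every successor in Z. Already a fixed point.
Sat(A[a U p]) = {q2, q3}

{q2, q3}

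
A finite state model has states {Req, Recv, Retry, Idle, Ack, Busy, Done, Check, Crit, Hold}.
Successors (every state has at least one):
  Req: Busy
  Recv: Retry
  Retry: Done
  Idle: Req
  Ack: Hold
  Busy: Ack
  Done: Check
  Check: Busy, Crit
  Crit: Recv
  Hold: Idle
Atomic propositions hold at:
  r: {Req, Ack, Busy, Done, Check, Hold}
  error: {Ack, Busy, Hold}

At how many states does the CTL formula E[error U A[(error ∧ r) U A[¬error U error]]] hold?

5

Sat(error ∧ r) = {Ack, Busy, Hold}
Sat(¬error) = {Req, Recv, Retry, Idle, Done, Check, Crit}
A[¬error U error]: least fixpoint, start Z0 = Sat(error) = {Ack, Busy, Hold}, add states in Sat(¬error) with every successor in Z. Z1 = {Req, Ack, Busy, Hold}; Z2 = {Req, Idle, Ack, Busy, Hold}; fixed.
Sat(A[¬error U error]) = {Req, Idle, Ack, Busy, Hold}
A[(error ∧ r) U A[¬error U error]]: least fixpoint, start Z0 = Sat(A[¬error U error]) = {Req, Idle, Ack, Busy, Hold}, add states in Sat(error ∧ r) with every successor in Z. Already a fixed point.
Sat(A[(error ∧ r) U A[¬error U error]]) = {Req, Idle, Ack, Busy, Hold}
E[error U A[(error ∧ r) U A[¬error U error]]]: least fixpoint, start Z0 = Sat(A[(error ∧ r) U A[¬error U error]]) = {Req, Idle, Ack, Busy, Hold}, add states in Sat(error) with some successor in Z. Already a fixed point.
Sat(E[error U A[(error ∧ r) U A[¬error U error]]]) = {Req, Idle, Ack, Busy, Hold}
|Sat(E[error U A[(error ∧ r) U A[¬error U error]]])| = |{Req, Idle, Ack, Busy, Hold}| = 5.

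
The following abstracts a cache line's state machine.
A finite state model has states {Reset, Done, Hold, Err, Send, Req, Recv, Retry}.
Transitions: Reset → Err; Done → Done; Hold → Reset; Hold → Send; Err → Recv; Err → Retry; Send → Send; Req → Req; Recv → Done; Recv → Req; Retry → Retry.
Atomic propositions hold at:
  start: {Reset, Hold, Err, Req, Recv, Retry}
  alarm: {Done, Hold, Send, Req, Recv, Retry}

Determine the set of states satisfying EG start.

EG start: greatest fixpoint, start Z0 = {Reset, Hold, Err, Req, Recv, Retry}, keep only states in Sat with some successor in Z. Already a fixed point.
Sat(EG start) = {Reset, Hold, Err, Req, Recv, Retry}

{Reset, Hold, Err, Req, Recv, Retry}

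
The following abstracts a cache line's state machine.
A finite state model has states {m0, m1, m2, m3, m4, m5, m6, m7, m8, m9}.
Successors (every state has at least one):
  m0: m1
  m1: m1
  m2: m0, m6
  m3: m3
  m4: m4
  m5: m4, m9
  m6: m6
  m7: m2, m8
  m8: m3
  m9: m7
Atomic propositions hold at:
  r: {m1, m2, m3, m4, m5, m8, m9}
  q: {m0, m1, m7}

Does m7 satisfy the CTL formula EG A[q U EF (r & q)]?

Yes

Sat(r & q) = {m1}
EF (r & q): least fixpoint, start Z0 = {m1}, add states with some successor in Z. Z1 = {m0, m1}; Z2 = {m0, m1, m2}; Z3 = {m0, m1, m2, m7}; Z4 = {m0, m1, m2, m7, m9}; Z5 = {m0, m1, m2, m5, m7, m9}; fixed.
Sat(EF (r & q)) = {m0, m1, m2, m5, m7, m9}
A[q U EF (r & q)]: least fixpoint, start Z0 = Sat(EF (r & q)) = {m0, m1, m2, m5, m7, m9}, add states in Sat(q) with every successor in Z. Already a fixed point.
Sat(A[q U EF (r & q)]) = {m0, m1, m2, m5, m7, m9}
EG A[q U EF (r & q)]: greatest fixpoint, start Z0 = {m0, m1, m2, m5, m7, m9}, keep only states in Sat with some successor in Z. Already a fixed point.
Sat(EG A[q U EF (r & q)]) = {m0, m1, m2, m5, m7, m9}
m7 ∈ Sat(EG A[q U EF (r & q)]) = {m0, m1, m2, m5, m7, m9}, so the formula holds at m7.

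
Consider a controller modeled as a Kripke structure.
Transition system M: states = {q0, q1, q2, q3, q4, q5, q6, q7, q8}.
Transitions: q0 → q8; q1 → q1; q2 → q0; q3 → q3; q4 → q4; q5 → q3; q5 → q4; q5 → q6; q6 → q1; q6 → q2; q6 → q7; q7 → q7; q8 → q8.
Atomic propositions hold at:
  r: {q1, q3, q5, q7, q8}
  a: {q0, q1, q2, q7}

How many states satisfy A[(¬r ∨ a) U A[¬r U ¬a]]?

Sat(¬r) = {q0, q2, q4, q6}
Sat(¬r ∨ a) = {q0, q1, q2, q4, q6, q7}
Sat(¬a) = {q3, q4, q5, q6, q8}
A[¬r U ¬a]: least fixpoint, start Z0 = Sat(¬a) = {q3, q4, q5, q6, q8}, add states in Sat(¬r) with every successor in Z. Z1 = {q0, q3, q4, q5, q6, q8}; Z2 = {q0, q2, q3, q4, q5, q6, q8}; fixed.
Sat(A[¬r U ¬a]) = {q0, q2, q3, q4, q5, q6, q8}
A[(¬r ∨ a) U A[¬r U ¬a]]: least fixpoint, start Z0 = Sat(A[¬r U ¬a]) = {q0, q2, q3, q4, q5, q6, q8}, add states in Sat(¬r ∨ a) with every successor in Z. Already a fixed point.
Sat(A[(¬r ∨ a) U A[¬r U ¬a]]) = {q0, q2, q3, q4, q5, q6, q8}
|Sat(A[(¬r ∨ a) U A[¬r U ¬a]])| = |{q0, q2, q3, q4, q5, q6, q8}| = 7.

7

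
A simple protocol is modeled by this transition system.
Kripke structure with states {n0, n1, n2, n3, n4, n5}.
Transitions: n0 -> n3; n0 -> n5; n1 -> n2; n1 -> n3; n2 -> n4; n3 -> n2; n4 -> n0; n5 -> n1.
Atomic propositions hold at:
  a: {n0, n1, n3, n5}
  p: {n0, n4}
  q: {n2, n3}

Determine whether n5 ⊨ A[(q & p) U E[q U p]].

No

Sat(q & p) = ∅
E[q U p]: least fixpoint, start Z0 = Sat(p) = {n0, n4}, add states in Sat(q) with some successor in Z. Z1 = {n0, n2, n4}; Z2 = {n0, n2, n3, n4}; fixed.
Sat(E[q U p]) = {n0, n2, n3, n4}
A[(q & p) U E[q U p]]: least fixpoint, start Z0 = Sat(E[q U p]) = {n0, n2, n3, n4}, add states in Sat(q & p) with every successor in Z. Already a fixed point.
Sat(A[(q & p) U E[q U p]]) = {n0, n2, n3, n4}
n5 ∉ Sat(A[(q & p) U E[q U p]]) = {n0, n2, n3, n4}, so the formula does not hold at n5.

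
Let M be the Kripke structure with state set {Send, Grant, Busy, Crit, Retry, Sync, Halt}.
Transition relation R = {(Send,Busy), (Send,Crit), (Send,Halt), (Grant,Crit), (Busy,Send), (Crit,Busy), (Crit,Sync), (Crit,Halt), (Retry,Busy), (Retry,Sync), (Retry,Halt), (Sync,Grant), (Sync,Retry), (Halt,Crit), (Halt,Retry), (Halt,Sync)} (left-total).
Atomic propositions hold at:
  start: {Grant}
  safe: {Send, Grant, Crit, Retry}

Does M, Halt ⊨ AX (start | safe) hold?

No

Sat(start | safe) = {Send, Grant, Crit, Retry}
Sat(AX (start | safe)) = {s : every successor in {Send, Grant, Crit, Retry}} = {Grant, Busy, Sync}
Halt ∉ Sat(AX (start | safe)) = {Grant, Busy, Sync}, so the formula does not hold at Halt.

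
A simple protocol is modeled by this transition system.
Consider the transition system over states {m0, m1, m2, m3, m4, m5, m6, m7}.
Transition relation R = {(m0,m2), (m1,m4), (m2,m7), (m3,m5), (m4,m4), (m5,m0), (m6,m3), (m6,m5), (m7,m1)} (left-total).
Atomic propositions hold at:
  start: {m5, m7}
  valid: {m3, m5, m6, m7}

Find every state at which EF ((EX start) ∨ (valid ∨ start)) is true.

{m0, m2, m3, m5, m6, m7}

Sat(EX start) = {s : some successor in {m5, m7}} = {m2, m3, m6}
Sat(valid ∨ start) = {m3, m5, m6, m7}
Sat((EX start) ∨ (valid ∨ start)) = {m2, m3, m5, m6, m7}
EF ((EX start) ∨ (valid ∨ start)): least fixpoint, start Z0 = {m2, m3, m5, m6, m7}, add states with some successor in Z. Z1 = {m0, m2, m3, m5, m6, m7}; fixed.
Sat(EF ((EX start) ∨ (valid ∨ start))) = {m0, m2, m3, m5, m6, m7}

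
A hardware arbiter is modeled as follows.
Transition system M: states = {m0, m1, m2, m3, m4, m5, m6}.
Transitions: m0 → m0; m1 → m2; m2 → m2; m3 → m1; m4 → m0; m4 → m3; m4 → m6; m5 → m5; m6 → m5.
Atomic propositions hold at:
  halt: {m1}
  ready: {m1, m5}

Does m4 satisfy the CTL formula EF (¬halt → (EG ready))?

Sat(¬halt) = {m0, m2, m3, m4, m5, m6}
EG ready: greatest fixpoint, start Z0 = {m1, m5}, keep only states in Sat with some successor in Z. Z1 = {m5}; fixed.
Sat(EG ready) = {m5}
Sat(¬halt → (EG ready)) = {m1, m5}
EF (¬halt → (EG ready)): least fixpoint, start Z0 = {m1, m5}, add states with some successor in Z. Z1 = {m1, m3, m5, m6}; Z2 = {m1, m3, m4, m5, m6}; fixed.
Sat(EF (¬halt → (EG ready))) = {m1, m3, m4, m5, m6}
m4 ∈ Sat(EF (¬halt → (EG ready))) = {m1, m3, m4, m5, m6}, so the formula holds at m4.

Yes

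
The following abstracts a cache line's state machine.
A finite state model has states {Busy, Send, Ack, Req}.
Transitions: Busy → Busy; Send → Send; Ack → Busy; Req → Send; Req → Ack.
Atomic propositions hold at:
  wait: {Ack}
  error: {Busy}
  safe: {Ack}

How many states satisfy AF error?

2

AF error: least fixpoint, start Z0 = {Busy}, add states with every successor in Z. Z1 = {Busy, Ack}; fixed.
Sat(AF error) = {Busy, Ack}
|Sat(AF error)| = |{Busy, Ack}| = 2.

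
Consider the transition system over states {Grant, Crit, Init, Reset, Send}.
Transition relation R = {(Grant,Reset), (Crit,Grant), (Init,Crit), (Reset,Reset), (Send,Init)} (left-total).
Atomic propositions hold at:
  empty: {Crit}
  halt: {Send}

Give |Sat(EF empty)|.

EF empty: least fixpoint, start Z0 = {Crit}, add states with some successor in Z. Z1 = {Crit, Init}; Z2 = {Crit, Init, Send}; fixed.
Sat(EF empty) = {Crit, Init, Send}
|Sat(EF empty)| = |{Crit, Init, Send}| = 3.

3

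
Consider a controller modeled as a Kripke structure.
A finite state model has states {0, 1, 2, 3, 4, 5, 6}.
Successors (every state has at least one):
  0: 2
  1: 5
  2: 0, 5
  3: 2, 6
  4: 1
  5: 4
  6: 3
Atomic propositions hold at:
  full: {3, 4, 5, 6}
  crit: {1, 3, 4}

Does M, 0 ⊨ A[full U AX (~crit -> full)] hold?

Sat(~crit) = {0, 2, 5, 6}
Sat(~crit -> full) = {1, 3, 4, 5, 6}
Sat(AX (~crit -> full)) = {s : every successor in {1, 3, 4, 5, 6}} = {1, 4, 5, 6}
A[full U AX (~crit -> full)]: least fixpoint, start Z0 = Sat(AX (~crit -> full)) = {1, 4, 5, 6}, add states in Sat(full) with every successor in Z. Already a fixed point.
Sat(A[full U AX (~crit -> full)]) = {1, 4, 5, 6}
0 ∉ Sat(A[full U AX (~crit -> full)]) = {1, 4, 5, 6}, so the formula does not hold at 0.

No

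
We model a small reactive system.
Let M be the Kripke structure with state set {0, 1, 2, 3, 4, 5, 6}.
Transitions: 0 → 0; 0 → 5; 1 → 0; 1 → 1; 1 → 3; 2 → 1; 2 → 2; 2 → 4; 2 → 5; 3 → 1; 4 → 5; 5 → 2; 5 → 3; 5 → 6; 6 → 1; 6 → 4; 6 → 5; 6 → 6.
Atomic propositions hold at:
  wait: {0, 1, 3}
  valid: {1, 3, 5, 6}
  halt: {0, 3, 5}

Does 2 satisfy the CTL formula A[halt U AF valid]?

AF valid: least fixpoint, start Z0 = {1, 3, 5, 6}, add states with every successor in Z. Z1 = {1, 3, 4, 5, 6}; fixed.
Sat(AF valid) = {1, 3, 4, 5, 6}
A[halt U AF valid]: least fixpoint, start Z0 = Sat(AF valid) = {1, 3, 4, 5, 6}, add states in Sat(halt) with every successor in Z. Already a fixed point.
Sat(A[halt U AF valid]) = {1, 3, 4, 5, 6}
2 ∉ Sat(A[halt U AF valid]) = {1, 3, 4, 5, 6}, so the formula does not hold at 2.

No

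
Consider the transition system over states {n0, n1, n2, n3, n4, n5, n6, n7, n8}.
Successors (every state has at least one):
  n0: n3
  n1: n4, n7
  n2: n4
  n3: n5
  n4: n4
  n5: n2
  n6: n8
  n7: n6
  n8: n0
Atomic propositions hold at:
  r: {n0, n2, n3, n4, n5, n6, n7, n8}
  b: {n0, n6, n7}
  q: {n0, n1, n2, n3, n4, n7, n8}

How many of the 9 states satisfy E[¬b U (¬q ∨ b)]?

Sat(¬b) = {n1, n2, n3, n4, n5, n8}
Sat(¬q) = {n5, n6}
Sat(¬q ∨ b) = {n0, n5, n6, n7}
E[¬b U (¬q ∨ b)]: least fixpoint, start Z0 = Sat((¬q ∨ b)) = {n0, n5, n6, n7}, add states in Sat(¬b) with some successor in Z. Z1 = {n0, n1, n3, n5, n6, n7, n8}; fixed.
Sat(E[¬b U (¬q ∨ b)]) = {n0, n1, n3, n5, n6, n7, n8}
|Sat(E[¬b U (¬q ∨ b)])| = |{n0, n1, n3, n5, n6, n7, n8}| = 7.

7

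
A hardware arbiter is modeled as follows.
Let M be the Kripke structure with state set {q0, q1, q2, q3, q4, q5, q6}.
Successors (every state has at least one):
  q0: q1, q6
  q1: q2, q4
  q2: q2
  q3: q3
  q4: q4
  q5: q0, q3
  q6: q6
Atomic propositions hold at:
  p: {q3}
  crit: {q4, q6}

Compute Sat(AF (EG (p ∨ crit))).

{q3, q4, q6}

Sat(p ∨ crit) = {q3, q4, q6}
EG (p ∨ crit): greatest fixpoint, start Z0 = {q3, q4, q6}, keep only states in Sat with some successor in Z. Already a fixed point.
Sat(EG (p ∨ crit)) = {q3, q4, q6}
AF (EG (p ∨ crit)): least fixpoint, start Z0 = {q3, q4, q6}, add states with every successor in Z. Already a fixed point.
Sat(AF (EG (p ∨ crit))) = {q3, q4, q6}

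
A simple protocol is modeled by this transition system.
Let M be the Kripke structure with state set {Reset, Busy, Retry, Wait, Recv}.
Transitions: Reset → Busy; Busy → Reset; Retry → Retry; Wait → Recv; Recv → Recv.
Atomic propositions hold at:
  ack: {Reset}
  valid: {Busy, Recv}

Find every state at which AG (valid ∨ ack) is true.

{Reset, Busy, Recv}

Sat(valid ∨ ack) = {Reset, Busy, Recv}
AG (valid ∨ ack): greatest fixpoint, start Z0 = {Reset, Busy, Recv}, keep only states in Sat with every successor in Z. Already a fixed point.
Sat(AG (valid ∨ ack)) = {Reset, Busy, Recv}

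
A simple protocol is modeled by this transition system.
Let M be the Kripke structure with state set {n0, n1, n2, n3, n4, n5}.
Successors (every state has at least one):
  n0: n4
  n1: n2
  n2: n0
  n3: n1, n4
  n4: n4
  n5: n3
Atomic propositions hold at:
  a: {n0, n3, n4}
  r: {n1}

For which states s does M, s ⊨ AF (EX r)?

Sat(EX r) = {s : some successor in {n1}} = {n3}
AF (EX r): least fixpoint, start Z0 = {n3}, add states with every successor in Z. Z1 = {n3, n5}; fixed.
Sat(AF (EX r)) = {n3, n5}

{n3, n5}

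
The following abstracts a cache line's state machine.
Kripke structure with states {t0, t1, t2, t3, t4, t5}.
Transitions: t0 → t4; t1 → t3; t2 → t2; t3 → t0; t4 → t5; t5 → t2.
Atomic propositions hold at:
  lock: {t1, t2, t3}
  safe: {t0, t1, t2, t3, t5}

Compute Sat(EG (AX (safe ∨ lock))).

{t2, t4, t5}

Sat(safe ∨ lock) = {t0, t1, t2, t3, t5}
Sat(AX (safe ∨ lock)) = {s : every successor in {t0, t1, t2, t3, t5}} = {t1, t2, t3, t4, t5}
EG (AX (safe ∨ lock)): greatest fixpoint, start Z0 = {t1, t2, t3, t4, t5}, keep only states in Sat with some successor in Z. Z1 = {t1, t2, t4, t5}; Z2 = {t2, t4, t5}; fixed.
Sat(EG (AX (safe ∨ lock))) = {t2, t4, t5}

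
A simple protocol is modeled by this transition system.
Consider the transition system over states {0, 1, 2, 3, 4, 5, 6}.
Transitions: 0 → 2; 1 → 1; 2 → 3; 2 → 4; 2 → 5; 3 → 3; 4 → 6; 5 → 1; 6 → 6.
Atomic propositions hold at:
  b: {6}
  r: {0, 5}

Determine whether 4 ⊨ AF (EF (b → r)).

Yes

Sat(b → r) = {0, 1, 2, 3, 4, 5}
EF (b → r): least fixpoint, start Z0 = {0, 1, 2, 3, 4, 5}, add states with some successor in Z. Already a fixed point.
Sat(EF (b → r)) = {0, 1, 2, 3, 4, 5}
AF (EF (b → r)): least fixpoint, start Z0 = {0, 1, 2, 3, 4, 5}, add states with every successor in Z. Already a fixed point.
Sat(AF (EF (b → r))) = {0, 1, 2, 3, 4, 5}
4 ∈ Sat(AF (EF (b → r))) = {0, 1, 2, 3, 4, 5}, so the formula holds at 4.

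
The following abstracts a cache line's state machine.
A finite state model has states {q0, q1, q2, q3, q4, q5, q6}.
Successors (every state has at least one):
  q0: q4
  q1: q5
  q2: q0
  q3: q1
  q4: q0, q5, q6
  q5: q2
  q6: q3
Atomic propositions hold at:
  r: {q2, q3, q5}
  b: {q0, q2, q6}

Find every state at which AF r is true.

{q1, q2, q3, q5, q6}

AF r: least fixpoint, start Z0 = {q2, q3, q5}, add states with every successor in Z. Z1 = {q1, q2, q3, q5, q6}; fixed.
Sat(AF r) = {q1, q2, q3, q5, q6}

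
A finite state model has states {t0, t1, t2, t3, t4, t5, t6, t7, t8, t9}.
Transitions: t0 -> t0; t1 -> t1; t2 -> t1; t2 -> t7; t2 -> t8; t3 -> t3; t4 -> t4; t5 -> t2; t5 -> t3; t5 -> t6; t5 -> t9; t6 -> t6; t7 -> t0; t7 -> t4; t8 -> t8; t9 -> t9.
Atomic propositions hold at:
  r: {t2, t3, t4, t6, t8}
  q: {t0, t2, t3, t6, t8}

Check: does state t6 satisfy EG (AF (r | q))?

Yes

Sat(r | q) = {t0, t2, t3, t4, t6, t8}
AF (r | q): least fixpoint, start Z0 = {t0, t2, t3, t4, t6, t8}, add states with every successor in Z. Z1 = {t0, t2, t3, t4, t6, t7, t8}; fixed.
Sat(AF (r | q)) = {t0, t2, t3, t4, t6, t7, t8}
EG (AF (r | q)): greatest fixpoint, start Z0 = {t0, t2, t3, t4, t6, t7, t8}, keep only states in Sat with some successor in Z. Already a fixed point.
Sat(EG (AF (r | q))) = {t0, t2, t3, t4, t6, t7, t8}
t6 ∈ Sat(EG (AF (r | q))) = {t0, t2, t3, t4, t6, t7, t8}, so the formula holds at t6.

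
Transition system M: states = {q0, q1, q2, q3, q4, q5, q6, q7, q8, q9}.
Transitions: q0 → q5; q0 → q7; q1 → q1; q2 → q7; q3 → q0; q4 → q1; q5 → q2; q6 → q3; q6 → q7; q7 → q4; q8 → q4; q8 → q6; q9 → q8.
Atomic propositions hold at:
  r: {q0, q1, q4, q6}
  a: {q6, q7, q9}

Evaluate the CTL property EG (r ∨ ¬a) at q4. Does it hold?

Sat(¬a) = {q0, q1, q2, q3, q4, q5, q8}
Sat(r ∨ ¬a) = {q0, q1, q2, q3, q4, q5, q6, q8}
EG (r ∨ ¬a): greatest fixpoint, start Z0 = {q0, q1, q2, q3, q4, q5, q6, q8}, keep only states in Sat with some successor in Z. Z1 = {q0, q1, q3, q4, q5, q6, q8}; Z2 = {q0, q1, q3, q4, q6, q8}; Z3 = {q1, q3, q4, q6, q8}; Z4 = {q1, q4, q6, q8}; Z5 = {q1, q4, q8}; fixed.
Sat(EG (r ∨ ¬a)) = {q1, q4, q8}
q4 ∈ Sat(EG (r ∨ ¬a)) = {q1, q4, q8}, so the formula holds at q4.

Yes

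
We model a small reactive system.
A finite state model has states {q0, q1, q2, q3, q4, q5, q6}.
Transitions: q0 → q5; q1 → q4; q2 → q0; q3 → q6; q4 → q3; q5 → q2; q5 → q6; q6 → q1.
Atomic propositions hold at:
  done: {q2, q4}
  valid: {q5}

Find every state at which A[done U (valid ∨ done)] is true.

{q2, q4, q5}

Sat(valid ∨ done) = {q2, q4, q5}
A[done U (valid ∨ done)]: least fixpoint, start Z0 = Sat((valid ∨ done)) = {q2, q4, q5}, add states in Sat(done) with every successor in Z. Already a fixed point.
Sat(A[done U (valid ∨ done)]) = {q2, q4, q5}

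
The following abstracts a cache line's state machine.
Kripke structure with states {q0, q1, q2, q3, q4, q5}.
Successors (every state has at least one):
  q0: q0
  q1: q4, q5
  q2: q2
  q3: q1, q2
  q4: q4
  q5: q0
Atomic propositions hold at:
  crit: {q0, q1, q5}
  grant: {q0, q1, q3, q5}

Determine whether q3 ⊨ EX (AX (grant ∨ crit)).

Sat(grant ∨ crit) = {q0, q1, q3, q5}
Sat(AX (grant ∨ crit)) = {s : every successor in {q0, q1, q3, q5}} = {q0, q5}
Sat(EX (AX (grant ∨ crit))) = {s : some successor in {q0, q5}} = {q0, q1, q5}
q3 ∉ Sat(EX (AX (grant ∨ crit))) = {q0, q1, q5}, so the formula does not hold at q3.

No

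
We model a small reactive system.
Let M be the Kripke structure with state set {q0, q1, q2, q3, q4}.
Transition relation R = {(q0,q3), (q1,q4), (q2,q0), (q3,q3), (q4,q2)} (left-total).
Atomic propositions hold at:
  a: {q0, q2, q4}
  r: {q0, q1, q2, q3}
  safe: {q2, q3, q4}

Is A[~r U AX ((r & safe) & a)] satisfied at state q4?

Yes

Sat(~r) = {q4}
Sat(r & safe) = {q2, q3}
Sat((r & safe) & a) = {q2}
Sat(AX ((r & safe) & a)) = {s : every successor in {q2}} = {q4}
A[~r U AX ((r & safe) & a)]: least fixpoint, start Z0 = Sat(AX ((r & safe) & a)) = {q4}, add states in Sat(~r) with every successor in Z. Already a fixed point.
Sat(A[~r U AX ((r & safe) & a)]) = {q4}
q4 ∈ Sat(A[~r U AX ((r & safe) & a)]) = {q4}, so the formula holds at q4.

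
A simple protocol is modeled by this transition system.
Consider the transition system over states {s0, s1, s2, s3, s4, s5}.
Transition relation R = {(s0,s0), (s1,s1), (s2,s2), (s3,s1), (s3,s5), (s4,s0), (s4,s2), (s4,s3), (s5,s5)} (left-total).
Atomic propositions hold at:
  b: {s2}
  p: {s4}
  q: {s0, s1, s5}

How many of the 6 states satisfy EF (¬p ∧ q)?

5

Sat(¬p) = {s0, s1, s2, s3, s5}
Sat(¬p ∧ q) = {s0, s1, s5}
EF (¬p ∧ q): least fixpoint, start Z0 = {s0, s1, s5}, add states with some successor in Z. Z1 = {s0, s1, s3, s4, s5}; fixed.
Sat(EF (¬p ∧ q)) = {s0, s1, s3, s4, s5}
|Sat(EF (¬p ∧ q))| = |{s0, s1, s3, s4, s5}| = 5.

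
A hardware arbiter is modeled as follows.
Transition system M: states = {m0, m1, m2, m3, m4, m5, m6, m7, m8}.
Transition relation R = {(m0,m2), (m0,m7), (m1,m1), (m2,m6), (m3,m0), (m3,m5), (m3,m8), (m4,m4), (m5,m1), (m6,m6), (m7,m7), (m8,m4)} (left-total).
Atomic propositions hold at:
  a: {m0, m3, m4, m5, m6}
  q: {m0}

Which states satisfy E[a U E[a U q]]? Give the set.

E[a U q]: least fixpoint, start Z0 = Sat(q) = {m0}, add states in Sat(a) with some successor in Z. Z1 = {m0, m3}; fixed.
Sat(E[a U q]) = {m0, m3}
E[a U E[a U q]]: least fixpoint, start Z0 = Sat(E[a U q]) = {m0, m3}, add states in Sat(a) with some successor in Z. Already a fixed point.
Sat(E[a U E[a U q]]) = {m0, m3}

{m0, m3}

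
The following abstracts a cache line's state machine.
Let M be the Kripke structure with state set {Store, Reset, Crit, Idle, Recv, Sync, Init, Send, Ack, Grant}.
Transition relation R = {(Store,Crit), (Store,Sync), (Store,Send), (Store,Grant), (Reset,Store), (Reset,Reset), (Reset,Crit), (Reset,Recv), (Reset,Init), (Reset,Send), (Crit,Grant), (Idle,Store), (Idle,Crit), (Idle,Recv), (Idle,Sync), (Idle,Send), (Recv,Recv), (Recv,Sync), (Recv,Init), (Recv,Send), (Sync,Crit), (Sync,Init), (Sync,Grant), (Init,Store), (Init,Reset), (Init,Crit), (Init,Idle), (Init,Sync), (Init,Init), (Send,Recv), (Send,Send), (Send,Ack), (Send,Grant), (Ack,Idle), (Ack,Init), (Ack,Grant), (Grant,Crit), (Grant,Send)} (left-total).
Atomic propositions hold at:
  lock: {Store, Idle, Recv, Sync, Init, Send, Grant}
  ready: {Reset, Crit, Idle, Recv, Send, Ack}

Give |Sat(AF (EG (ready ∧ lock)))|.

3

Sat(ready ∧ lock) = {Idle, Recv, Send}
EG (ready ∧ lock): greatest fixpoint, start Z0 = {Idle, Recv, Send}, keep only states in Sat with some successor in Z. Already a fixed point.
Sat(EG (ready ∧ lock)) = {Idle, Recv, Send}
AF (EG (ready ∧ lock)): least fixpoint, start Z0 = {Idle, Recv, Send}, add states with every successor in Z. Already a fixed point.
Sat(AF (EG (ready ∧ lock))) = {Idle, Recv, Send}
|Sat(AF (EG (ready ∧ lock)))| = |{Idle, Recv, Send}| = 3.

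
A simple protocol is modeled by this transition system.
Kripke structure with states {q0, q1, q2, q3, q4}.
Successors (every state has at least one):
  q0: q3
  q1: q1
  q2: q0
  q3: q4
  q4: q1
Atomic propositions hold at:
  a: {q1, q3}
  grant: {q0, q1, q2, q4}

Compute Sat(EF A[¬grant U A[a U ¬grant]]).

Sat(¬grant) = {q3}
A[a U ¬grant]: least fixpoint, start Z0 = Sat(¬grant) = {q3}, add states in Sat(a) with every successor in Z. Already a fixed point.
Sat(A[a U ¬grant]) = {q3}
A[¬grant U A[a U ¬grant]]: least fixpoint, start Z0 = Sat(A[a U ¬grant]) = {q3}, add states in Sat(¬grant) with every successor in Z. Already a fixed point.
Sat(A[¬grant U A[a U ¬grant]]) = {q3}
EF A[¬grant U A[a U ¬grant]]: least fixpoint, start Z0 = {q3}, add states with some successor in Z. Z1 = {q0, q3}; Z2 = {q0, q2, q3}; fixed.
Sat(EF A[¬grant U A[a U ¬grant]]) = {q0, q2, q3}

{q0, q2, q3}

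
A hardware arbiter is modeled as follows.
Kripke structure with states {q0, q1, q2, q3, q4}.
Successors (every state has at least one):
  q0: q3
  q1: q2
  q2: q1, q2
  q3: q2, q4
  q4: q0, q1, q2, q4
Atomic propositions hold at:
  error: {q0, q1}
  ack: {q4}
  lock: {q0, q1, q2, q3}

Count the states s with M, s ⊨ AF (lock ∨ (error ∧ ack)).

4

Sat(error ∧ ack) = ∅
Sat(lock ∨ (error ∧ ack)) = {q0, q1, q2, q3}
AF (lock ∨ (error ∧ ack)): least fixpoint, start Z0 = {q0, q1, q2, q3}, add states with every successor in Z. Already a fixed point.
Sat(AF (lock ∨ (error ∧ ack))) = {q0, q1, q2, q3}
|Sat(AF (lock ∨ (error ∧ ack)))| = |{q0, q1, q2, q3}| = 4.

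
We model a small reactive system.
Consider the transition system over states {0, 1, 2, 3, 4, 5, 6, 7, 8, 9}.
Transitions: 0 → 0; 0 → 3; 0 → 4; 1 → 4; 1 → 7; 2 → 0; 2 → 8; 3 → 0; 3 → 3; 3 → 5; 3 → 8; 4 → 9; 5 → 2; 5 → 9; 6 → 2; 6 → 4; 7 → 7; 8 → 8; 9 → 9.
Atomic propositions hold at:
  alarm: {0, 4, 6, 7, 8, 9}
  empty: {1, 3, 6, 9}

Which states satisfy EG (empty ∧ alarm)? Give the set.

{9}

Sat(empty ∧ alarm) = {6, 9}
EG (empty ∧ alarm): greatest fixpoint, start Z0 = {6, 9}, keep only states in Sat with some successor in Z. Z1 = {9}; fixed.
Sat(EG (empty ∧ alarm)) = {9}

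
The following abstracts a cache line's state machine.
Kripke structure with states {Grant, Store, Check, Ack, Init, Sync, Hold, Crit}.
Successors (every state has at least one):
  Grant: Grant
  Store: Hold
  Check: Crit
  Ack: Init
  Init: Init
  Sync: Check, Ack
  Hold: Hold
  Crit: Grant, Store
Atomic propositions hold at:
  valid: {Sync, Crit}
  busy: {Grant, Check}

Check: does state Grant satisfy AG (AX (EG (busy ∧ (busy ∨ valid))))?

Yes

Sat(busy ∨ valid) = {Grant, Check, Sync, Crit}
Sat(busy ∧ (busy ∨ valid)) = {Grant, Check}
EG (busy ∧ (busy ∨ valid)): greatest fixpoint, start Z0 = {Grant, Check}, keep only states in Sat with some successor in Z. Z1 = {Grant}; fixed.
Sat(EG (busy ∧ (busy ∨ valid))) = {Grant}
Sat(AX (EG (busy ∧ (busy ∨ valid)))) = {s : every successor in {Grant}} = {Grant}
AG (AX (EG (busy ∧ (busy ∨ valid)))): greatest fixpoint, start Z0 = {Grant}, keep only states in Sat with every successor in Z. Already a fixed point.
Sat(AG (AX (EG (busy ∧ (busy ∨ valid))))) = {Grant}
Grant ∈ Sat(AG (AX (EG (busy ∧ (busy ∨ valid))))) = {Grant}, so the formula holds at Grant.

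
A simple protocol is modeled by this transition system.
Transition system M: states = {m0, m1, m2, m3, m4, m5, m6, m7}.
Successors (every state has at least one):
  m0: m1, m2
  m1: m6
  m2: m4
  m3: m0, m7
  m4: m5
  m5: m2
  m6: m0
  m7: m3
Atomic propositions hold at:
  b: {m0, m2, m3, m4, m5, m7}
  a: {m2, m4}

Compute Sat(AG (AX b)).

{m2, m4, m5}

Sat(AX b) = {s : every successor in {m0, m2, m3, m4, m5, m7}} = {m2, m3, m4, m5, m6, m7}
AG (AX b): greatest fixpoint, start Z0 = {m2, m3, m4, m5, m6, m7}, keep only states in Sat with every successor in Z. Z1 = {m2, m4, m5, m7}; Z2 = {m2, m4, m5}; fixed.
Sat(AG (AX b)) = {m2, m4, m5}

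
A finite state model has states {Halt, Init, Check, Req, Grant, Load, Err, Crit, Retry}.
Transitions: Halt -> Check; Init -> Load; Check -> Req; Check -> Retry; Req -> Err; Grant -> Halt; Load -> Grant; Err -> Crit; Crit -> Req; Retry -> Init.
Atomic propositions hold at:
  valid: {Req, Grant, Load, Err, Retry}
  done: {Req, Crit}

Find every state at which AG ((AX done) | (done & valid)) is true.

Sat(AX done) = {s : every successor in {Req, Crit}} = {Err, Crit}
Sat(done & valid) = {Req}
Sat((AX done) | (done & valid)) = {Req, Err, Crit}
AG ((AX done) | (done & valid)): greatest fixpoint, start Z0 = {Req, Err, Crit}, keep only states in Sat with every successor in Z. Already a fixed point.
Sat(AG ((AX done) | (done & valid))) = {Req, Err, Crit}

{Req, Err, Crit}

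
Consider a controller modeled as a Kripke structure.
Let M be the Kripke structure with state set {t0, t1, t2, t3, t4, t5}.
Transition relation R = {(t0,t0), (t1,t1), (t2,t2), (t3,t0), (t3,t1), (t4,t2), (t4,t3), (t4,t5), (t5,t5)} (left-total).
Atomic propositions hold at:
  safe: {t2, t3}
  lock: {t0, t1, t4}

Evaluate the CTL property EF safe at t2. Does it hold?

Yes

EF safe: least fixpoint, start Z0 = {t2, t3}, add states with some successor in Z. Z1 = {t2, t3, t4}; fixed.
Sat(EF safe) = {t2, t3, t4}
t2 ∈ Sat(EF safe) = {t2, t3, t4}, so the formula holds at t2.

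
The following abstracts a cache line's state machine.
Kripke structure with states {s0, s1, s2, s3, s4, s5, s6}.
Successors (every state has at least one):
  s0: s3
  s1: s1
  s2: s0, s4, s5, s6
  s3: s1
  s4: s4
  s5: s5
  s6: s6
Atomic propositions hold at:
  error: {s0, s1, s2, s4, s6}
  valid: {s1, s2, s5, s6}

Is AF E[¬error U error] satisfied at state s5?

No

Sat(¬error) = {s3, s5}
E[¬error U error]: least fixpoint, start Z0 = Sat(error) = {s0, s1, s2, s4, s6}, add states in Sat(¬error) with some successor in Z. Z1 = {s0, s1, s2, s3, s4, s6}; fixed.
Sat(E[¬error U error]) = {s0, s1, s2, s3, s4, s6}
AF E[¬error U error]: least fixpoint, start Z0 = {s0, s1, s2, s3, s4, s6}, add states with every successor in Z. Already a fixed point.
Sat(AF E[¬error U error]) = {s0, s1, s2, s3, s4, s6}
s5 ∉ Sat(AF E[¬error U error]) = {s0, s1, s2, s3, s4, s6}, so the formula does not hold at s5.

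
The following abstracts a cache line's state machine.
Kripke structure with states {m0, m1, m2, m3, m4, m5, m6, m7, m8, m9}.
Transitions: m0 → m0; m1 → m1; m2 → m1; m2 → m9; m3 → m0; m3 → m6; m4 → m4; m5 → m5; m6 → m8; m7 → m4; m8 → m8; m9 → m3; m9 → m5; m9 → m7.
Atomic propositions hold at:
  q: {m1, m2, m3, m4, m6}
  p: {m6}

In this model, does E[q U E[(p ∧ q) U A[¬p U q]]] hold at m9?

No

Sat(p ∧ q) = {m6}
Sat(¬p) = {m0, m1, m2, m3, m4, m5, m7, m8, m9}
A[¬p U q]: least fixpoint, start Z0 = Sat(q) = {m1, m2, m3, m4, m6}, add states in Sat(¬p) with every successor in Z. Z1 = {m1, m2, m3, m4, m6, m7}; fixed.
Sat(A[¬p U q]) = {m1, m2, m3, m4, m6, m7}
E[(p ∧ q) U A[¬p U q]]: least fixpoint, start Z0 = Sat(A[¬p U q]) = {m1, m2, m3, m4, m6, m7}, add states in Sat(p ∧ q) with some successor in Z. Already a fixed point.
Sat(E[(p ∧ q) U A[¬p U q]]) = {m1, m2, m3, m4, m6, m7}
E[q U E[(p ∧ q) U A[¬p U q]]]: least fixpoint, start Z0 = Sat(E[(p ∧ q) U A[¬p U q]]) = {m1, m2, m3, m4, m6, m7}, add states in Sat(q) with some successor in Z. Already a fixed point.
Sat(E[q U E[(p ∧ q) U A[¬p U q]]]) = {m1, m2, m3, m4, m6, m7}
m9 ∉ Sat(E[q U E[(p ∧ q) U A[¬p U q]]]) = {m1, m2, m3, m4, m6, m7}, so the formula does not hold at m9.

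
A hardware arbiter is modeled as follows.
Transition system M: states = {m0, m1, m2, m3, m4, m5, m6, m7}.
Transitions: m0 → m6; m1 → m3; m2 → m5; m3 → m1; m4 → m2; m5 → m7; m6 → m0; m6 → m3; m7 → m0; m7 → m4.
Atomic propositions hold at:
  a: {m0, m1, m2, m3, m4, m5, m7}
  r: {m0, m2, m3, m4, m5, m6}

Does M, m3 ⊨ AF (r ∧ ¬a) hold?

No

Sat(¬a) = {m6}
Sat(r ∧ ¬a) = {m6}
AF (r ∧ ¬a): least fixpoint, start Z0 = {m6}, add states with every successor in Z. Z1 = {m0, m6}; fixed.
Sat(AF (r ∧ ¬a)) = {m0, m6}
m3 ∉ Sat(AF (r ∧ ¬a)) = {m0, m6}, so the formula does not hold at m3.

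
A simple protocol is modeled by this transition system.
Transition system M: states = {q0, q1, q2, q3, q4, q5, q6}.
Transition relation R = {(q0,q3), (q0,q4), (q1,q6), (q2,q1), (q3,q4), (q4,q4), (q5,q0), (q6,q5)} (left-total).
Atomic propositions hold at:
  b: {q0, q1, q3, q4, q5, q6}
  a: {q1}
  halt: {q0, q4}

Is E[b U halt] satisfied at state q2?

No

E[b U halt]: least fixpoint, start Z0 = Sat(halt) = {q0, q4}, add states in Sat(b) with some successor in Z. Z1 = {q0, q3, q4, q5}; Z2 = {q0, q3, q4, q5, q6}; Z3 = {q0, q1, q3, q4, q5, q6}; fixed.
Sat(E[b U halt]) = {q0, q1, q3, q4, q5, q6}
q2 ∉ Sat(E[b U halt]) = {q0, q1, q3, q4, q5, q6}, so the formula does not hold at q2.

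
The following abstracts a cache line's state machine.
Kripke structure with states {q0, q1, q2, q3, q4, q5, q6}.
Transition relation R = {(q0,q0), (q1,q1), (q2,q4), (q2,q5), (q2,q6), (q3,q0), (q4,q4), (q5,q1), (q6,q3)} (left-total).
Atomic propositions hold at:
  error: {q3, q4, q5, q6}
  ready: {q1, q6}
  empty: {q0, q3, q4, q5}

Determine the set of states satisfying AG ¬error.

Sat(¬error) = {q0, q1, q2}
AG ¬error: greatest fixpoint, start Z0 = {q0, q1, q2}, keep only states in Sat with every successor in Z. Z1 = {q0, q1}; fixed.
Sat(AG ¬error) = {q0, q1}

{q0, q1}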